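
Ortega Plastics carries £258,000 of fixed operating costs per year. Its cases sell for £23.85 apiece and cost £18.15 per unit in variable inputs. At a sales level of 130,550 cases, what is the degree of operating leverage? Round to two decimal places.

Total contribution margin = 130,550 × £5.70 = £744,135.00.
Subtracting fixed costs: EBIT = £744,135.00 − £258,000 = £486,135.00.
Degree of operating leverage = £744,135.00 / £486,135.00 = 1.5307.

1.53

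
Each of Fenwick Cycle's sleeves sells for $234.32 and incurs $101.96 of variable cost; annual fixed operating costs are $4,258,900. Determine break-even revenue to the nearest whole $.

$7,539,630

CM per unit = $234.32 − $101.96 = $132.36; CM ratio = $132.36 / $234.32 = 0.5649.
Break-even sales = FC ÷ CM ratio = $4,258,900 × $234.32 / $132.36 = $7,539,630.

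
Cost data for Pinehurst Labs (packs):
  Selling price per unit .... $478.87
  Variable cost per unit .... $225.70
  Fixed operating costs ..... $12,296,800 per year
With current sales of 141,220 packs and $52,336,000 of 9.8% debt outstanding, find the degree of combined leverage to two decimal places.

1.95

At 141,220 units, contribution = 141,220 × $253.17 = $35,752,667.40.
Operating income = contribution − fixed costs = $35,752,667.40 − $12,296,800 = $23,455,867.40. Interest = $5,128,928.00.
DOL = $35,752,667.40 ÷ $23,455,867.40 = 1.5243; DFL = $23,455,867.40 ÷ $18,326,939.40 = 1.2799.
Combined leverage = 1.5243 × 1.2799 = 1.9510.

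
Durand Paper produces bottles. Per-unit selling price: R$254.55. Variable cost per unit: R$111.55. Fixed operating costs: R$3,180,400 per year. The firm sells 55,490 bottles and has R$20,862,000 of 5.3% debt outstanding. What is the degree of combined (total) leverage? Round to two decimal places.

Total contribution margin = 55,490 × R$143.00 = R$7,935,070.00.
EBIT = R$7,935,070.00 − R$3,180,400 = R$4,754,670.00. Interest = R$1,105,686.00, so EBIT − I = R$3,648,984.00.
Degree of total leverage = total CM / (EBIT − interest) = R$7,935,070.00 / R$3,648,984.00 = 2.1746.

2.17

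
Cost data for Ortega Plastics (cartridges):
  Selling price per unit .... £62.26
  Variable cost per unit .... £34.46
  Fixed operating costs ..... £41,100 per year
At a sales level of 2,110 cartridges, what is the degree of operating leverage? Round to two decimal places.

3.34

At 2,110 units, contribution = 2,110 × £27.80 = £58,658.00.
Subtracting fixed costs: EBIT = £58,658.00 − £41,100 = £17,558.00.
So DOL = total CM / EBIT = £58,658.00 / £17,558.00 = 3.3408.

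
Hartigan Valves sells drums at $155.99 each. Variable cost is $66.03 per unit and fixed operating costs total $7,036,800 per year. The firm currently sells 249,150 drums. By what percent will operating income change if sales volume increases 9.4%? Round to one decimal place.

Total contribution margin = 249,150 × $89.96 = $22,413,534.00.
Operating income = contribution − fixed costs = $22,413,534.00 − $7,036,800 = $15,376,734.00.
So DOL = total CM / EBIT = $22,413,534.00 / $15,376,734.00 = 1.4576.
So EBIT moves 1.4576 × (+9.4%) = +13.7%.

+13.7%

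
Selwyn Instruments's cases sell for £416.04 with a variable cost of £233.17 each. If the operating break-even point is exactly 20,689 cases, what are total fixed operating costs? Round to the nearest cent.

£3,783,397.43

Contribution margin per unit = £416.04 − £233.17 = £182.87.
Since BE = FC / CM, FC = 20,689 × £182.87 = £3,783,397.43.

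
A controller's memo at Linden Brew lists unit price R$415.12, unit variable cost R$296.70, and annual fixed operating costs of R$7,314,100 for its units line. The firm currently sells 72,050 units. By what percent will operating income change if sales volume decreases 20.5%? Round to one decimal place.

Contribution at this volume is 72,050 × R$118.42 = R$8,532,161.00.
Subtracting fixed costs: EBIT = R$8,532,161.00 − R$7,314,100 = R$1,218,061.00.
So DOL = total CM / EBIT = R$8,532,161.00 / R$1,218,061.00 = 7.0047.
Operating income changes by 7.0047 × -20.5% = -143.6%.

-143.6%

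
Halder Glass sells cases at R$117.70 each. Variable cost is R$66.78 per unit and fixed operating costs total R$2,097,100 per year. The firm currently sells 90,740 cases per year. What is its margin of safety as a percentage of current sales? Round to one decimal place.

54.6%

Each unit contributes R$117.70 − R$66.78 = R$50.92. Break-even units = R$2,097,100 ÷ R$50.92 = 41,184.21; break-even revenue = 41,184.21 × R$117.70 = R$4,847,381.58.
Current sales = 90,740 × R$117.70 = R$10,680,098.00.
Margin of safety = (R$10,680,098.00 − R$4,847,381.58) ÷ R$10,680,098.00 = 54.6%.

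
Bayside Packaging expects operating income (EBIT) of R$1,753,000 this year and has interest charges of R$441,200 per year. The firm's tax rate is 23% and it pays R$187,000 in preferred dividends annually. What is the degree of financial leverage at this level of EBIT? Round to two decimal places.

Annual interest charges come to R$441,200.00.
Preferred dividends grossed up pre-tax: R$187,000 / (1 − 0.23) = R$242,857.14.
DFL = EBIT ÷ [EBIT − I − D_p/(1−t)] = R$1,753,000 ÷ [R$1,753,000 − R$441,200.00 − R$242,857.14] = R$1,753,000 ÷ R$1,068,942.86 = 1.6399.

1.64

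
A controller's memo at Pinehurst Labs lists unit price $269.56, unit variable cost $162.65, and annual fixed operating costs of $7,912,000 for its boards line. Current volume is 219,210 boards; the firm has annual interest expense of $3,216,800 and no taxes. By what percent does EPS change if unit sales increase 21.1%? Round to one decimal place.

+40.2%

Contribution at this volume is 219,210 × $106.91 = $23,435,741.10.
EBIT = $23,435,741.10 − $7,912,000 = $15,523,741.10.
After interest of $3,216,800.00, pre-tax earnings = $12,306,941.10.
Degree of combined leverage = contribution ÷ (EBIT − I) = $23,435,741.10 ÷ $12,306,941.10 = 1.9043.
EPS therefore changes by 1.9043 × (+21.1%) = +40.2%.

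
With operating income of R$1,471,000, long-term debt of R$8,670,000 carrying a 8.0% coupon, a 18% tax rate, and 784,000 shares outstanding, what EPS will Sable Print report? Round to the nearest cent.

Pre-tax income = R$1,471,000 − R$693,600.00 = R$777,400.00.
Net income = R$777,400.00 × (1 − 0.18) = R$637,468.00.
Per share: R$637,468.00 / 784,000 shares = R$0.81.

R$0.81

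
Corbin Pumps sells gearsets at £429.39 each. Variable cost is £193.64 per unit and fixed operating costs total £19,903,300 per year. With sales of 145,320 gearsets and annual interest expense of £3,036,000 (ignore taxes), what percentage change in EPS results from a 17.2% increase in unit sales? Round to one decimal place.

+52.1%

Contribution at this volume is 145,320 × £235.75 = £34,259,190.00.
Subtracting fixed costs: EBIT = £34,259,190.00 − £19,903,300 = £14,355,890.00.
Interest = £3,036,000.00, so EBIT − I = £11,319,890.00.
Degree of combined leverage = contribution ÷ (EBIT − I) = £34,259,190.00 ÷ £11,319,890.00 = 3.0265.
EPS therefore changes by 3.0265 × (+17.2%) = +52.1%.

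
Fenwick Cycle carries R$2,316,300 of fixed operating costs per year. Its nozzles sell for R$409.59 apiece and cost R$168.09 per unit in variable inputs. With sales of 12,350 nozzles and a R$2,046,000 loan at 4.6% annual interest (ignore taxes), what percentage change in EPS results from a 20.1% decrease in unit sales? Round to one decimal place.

-104.8%

Contribution at this volume is 12,350 × R$241.50 = R$2,982,525.00.
EBIT = R$2,982,525.00 − R$2,316,300 = R$666,225.00.
After interest of R$94,116.00, pre-tax earnings = R$572,109.00.
Degree of combined leverage = contribution ÷ (EBIT − I) = R$2,982,525.00 ÷ R$572,109.00 = 5.2132.
%ΔEPS = DCL × %ΔSales = 5.2132 × -20.1% = -104.8%.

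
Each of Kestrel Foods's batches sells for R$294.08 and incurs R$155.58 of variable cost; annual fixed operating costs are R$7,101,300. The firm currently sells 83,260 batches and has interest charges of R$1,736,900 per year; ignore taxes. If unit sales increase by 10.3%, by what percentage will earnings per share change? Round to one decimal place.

Contribution at this volume is 83,260 × R$138.50 = R$11,531,510.00.
Subtracting fixed costs: EBIT = R$11,531,510.00 − R$7,101,300 = R$4,430,210.00.
Interest = R$1,736,900.00, so EBIT − I = R$2,693,310.00.
Degree of combined leverage = contribution ÷ (EBIT − I) = R$11,531,510.00 ÷ R$2,693,310.00 = 4.2815.
%ΔEPS = DCL × %ΔSales = 4.2815 × +10.3% = +44.1%.

+44.1%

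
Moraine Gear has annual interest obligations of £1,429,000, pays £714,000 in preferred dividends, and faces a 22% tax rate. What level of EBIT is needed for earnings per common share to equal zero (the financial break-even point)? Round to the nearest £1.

£2,344,385

Grossing the preferred dividend up to pre-tax terms: £714,000 / (1 − 0.22) = £915,384.62.
Financial break-even EBIT = interest + D_p ÷ (1 − t) = £1,429,000 + £915,384.62 = £2,344,384.62.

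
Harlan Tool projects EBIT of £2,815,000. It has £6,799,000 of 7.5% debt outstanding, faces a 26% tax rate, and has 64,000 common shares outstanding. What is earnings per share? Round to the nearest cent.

£26.65

Interest = £509,925.00, so EBT = £2,815,000 − £509,925.00 = £2,305,075.00.
Net income = £2,305,075.00 × (1 − 0.26) = £1,705,755.50.
Per share: £1,705,755.50 / 64,000 shares = £26.65.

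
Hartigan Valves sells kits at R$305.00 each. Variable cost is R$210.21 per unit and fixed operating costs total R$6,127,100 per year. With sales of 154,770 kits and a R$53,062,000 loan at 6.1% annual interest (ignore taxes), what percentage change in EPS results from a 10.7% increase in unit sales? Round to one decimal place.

+29.6%

At 154,770 units, contribution = 154,770 × R$94.79 = R$14,670,648.30.
EBIT = R$14,670,648.30 − R$6,127,100 = R$8,543,548.30.
After interest of R$3,236,782.00, pre-tax earnings = R$5,306,766.30.
DCL = total CM / (EBIT − I) = R$14,670,648.30 / R$5,306,766.30 = 2.7645.
EPS therefore changes by 2.7645 × (+10.7%) = +29.6%.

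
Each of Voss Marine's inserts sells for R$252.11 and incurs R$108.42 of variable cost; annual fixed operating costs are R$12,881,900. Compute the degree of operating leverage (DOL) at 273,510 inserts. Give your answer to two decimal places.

At 273,510 units, contribution = 273,510 × R$143.69 = R$39,300,651.90.
EBIT = R$39,300,651.90 − R$12,881,900 = R$26,418,751.90.
Degree of operating leverage = R$39,300,651.90 / R$26,418,751.90 = 1.4876.

1.49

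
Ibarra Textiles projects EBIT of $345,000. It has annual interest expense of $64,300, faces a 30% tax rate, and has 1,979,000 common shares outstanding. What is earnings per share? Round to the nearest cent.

Interest = $64,300.00, so EBT = $345,000 − $64,300.00 = $280,700.00.
After tax at 30%: net income = $280,700.00 × 0.70 = $196,490.00.
EPS = $196,490.00 ÷ 1,979,000 = $0.10.

$0.10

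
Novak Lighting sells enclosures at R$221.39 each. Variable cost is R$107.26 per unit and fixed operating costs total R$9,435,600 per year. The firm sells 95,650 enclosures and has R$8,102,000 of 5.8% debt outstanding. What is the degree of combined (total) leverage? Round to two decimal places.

10.80

At 95,650 units, contribution = 95,650 × R$114.13 = R$10,916,534.50.
EBIT = R$10,916,534.50 − R$9,435,600 = R$1,480,934.50. Interest = R$469,916.00.
DOL = R$10,916,534.50 ÷ R$1,480,934.50 = 7.3714; DFL = R$1,480,934.50 ÷ R$1,011,018.50 = 1.4648.
Combined leverage = 7.3714 × 1.4648 = 10.7976.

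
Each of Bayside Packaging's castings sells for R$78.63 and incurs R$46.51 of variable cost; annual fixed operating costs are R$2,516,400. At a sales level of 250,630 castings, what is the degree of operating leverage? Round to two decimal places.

At 250,630 units, contribution = 250,630 × R$32.12 = R$8,050,235.60.
Operating income = contribution − fixed costs = R$8,050,235.60 − R$2,516,400 = R$5,533,835.60.
DOL = contribution ÷ EBIT = R$8,050,235.60 ÷ R$5,533,835.60 = 1.4547.

1.45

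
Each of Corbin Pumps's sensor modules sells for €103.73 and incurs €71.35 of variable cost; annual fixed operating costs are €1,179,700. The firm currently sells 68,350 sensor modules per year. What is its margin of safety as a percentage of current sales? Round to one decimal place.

46.7%

Contribution margin per unit = €103.73 − €71.35 = €32.38. Break-even units = €1,179,700 ÷ €32.38 = 36,432.98; break-even revenue = 36,432.98 × €103.73 = €3,779,193.36.
Actual sales revenue = 68,350 × €103.73 = €7,089,945.50.
Margin of safety = (€7,089,945.50 − €3,779,193.36) ÷ €7,089,945.50 = 46.7%.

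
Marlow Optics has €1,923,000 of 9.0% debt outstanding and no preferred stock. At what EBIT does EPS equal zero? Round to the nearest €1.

Annual interest = 9.0% × €1,923,000 = €173,070.00.
Without preferred stock the financial break-even is simply EBIT = interest = €173,070.00.

€173,070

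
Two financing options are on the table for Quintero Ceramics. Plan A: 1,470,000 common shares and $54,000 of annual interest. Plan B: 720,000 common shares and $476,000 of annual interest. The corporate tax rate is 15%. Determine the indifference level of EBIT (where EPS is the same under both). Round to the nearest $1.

$881,120

At indifference, (EBIT − 54,000)(1 − t)/1,470,000 = (EBIT − 476,000)(1 − t)/720,000.
Cancelling (1 − t) and cross-multiplying: 720,000·(EBIT − 54,000) = 1,470,000·(EBIT − 476,000).
Solving, EBIT = (476,000·1,470,000 − 54,000·720,000) / (1,470,000 − 720,000) = 660,840,000,000 / 750,000 = 881,120.00.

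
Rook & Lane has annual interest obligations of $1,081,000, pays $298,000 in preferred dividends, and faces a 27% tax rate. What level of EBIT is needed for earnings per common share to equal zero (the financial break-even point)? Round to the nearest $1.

$1,489,219

Preferred dividends are paid after tax, so their pre-tax equivalent is $298,000 ÷ (1 − 0.27) = $408,219.18.
Financial break-even EBIT = interest + D_p ÷ (1 − t) = $1,081,000 + $408,219.18 = $1,489,219.18.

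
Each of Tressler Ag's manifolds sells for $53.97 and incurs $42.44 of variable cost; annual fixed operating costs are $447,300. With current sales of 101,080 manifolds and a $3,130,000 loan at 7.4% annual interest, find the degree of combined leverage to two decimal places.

2.40

Total contribution margin = 101,080 × $11.53 = $1,165,452.40.
Subtracting fixed costs: EBIT = $1,165,452.40 − $447,300 = $718,152.40. Interest = $231,620.00.
DOL = $1,165,452.40 ÷ $718,152.40 = 1.6228; DFL = $718,152.40 ÷ $486,532.40 = 1.4761.
Combined leverage = 1.6228 × 1.4761 = 2.3954.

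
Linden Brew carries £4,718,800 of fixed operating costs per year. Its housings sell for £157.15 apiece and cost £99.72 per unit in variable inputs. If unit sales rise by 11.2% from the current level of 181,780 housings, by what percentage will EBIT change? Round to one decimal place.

At 181,780 units, contribution = 181,780 × £57.43 = £10,439,625.40.
EBIT = £10,439,625.40 − £4,718,800 = £5,720,825.40.
DOL = contribution ÷ EBIT = £10,439,625.40 ÷ £5,720,825.40 = 1.8248.
Operating income changes by 1.8248 × +11.2% = +20.4%.

+20.4%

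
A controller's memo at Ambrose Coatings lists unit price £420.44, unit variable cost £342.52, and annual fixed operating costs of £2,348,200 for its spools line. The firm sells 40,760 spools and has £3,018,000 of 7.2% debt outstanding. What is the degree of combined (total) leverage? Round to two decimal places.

Total contribution margin = 40,760 × £77.92 = £3,176,019.20.
Subtracting fixed costs: EBIT = £3,176,019.20 − £2,348,200 = £827,819.20. Interest = £217,296.00.
DOL = £3,176,019.20 ÷ £827,819.20 = 3.8366; DFL = £827,819.20 ÷ £610,523.20 = 1.3559.
DCL = DOL × DFL = 3.8366 × 1.3559 = 5.2020.

5.20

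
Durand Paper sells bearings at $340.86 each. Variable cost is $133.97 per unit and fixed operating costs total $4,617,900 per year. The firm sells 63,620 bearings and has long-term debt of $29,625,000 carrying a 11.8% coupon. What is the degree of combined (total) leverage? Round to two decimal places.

Total contribution margin = 63,620 × $206.89 = $13,162,341.80.
Subtracting fixed costs: EBIT = $13,162,341.80 − $4,617,900 = $8,544,441.80. Interest = $3,495,750.00, so EBIT − I = $5,048,691.80.
DCL = contribution ÷ (EBIT − I) = $13,162,341.80 ÷ $5,048,691.80 = 2.6071.

2.61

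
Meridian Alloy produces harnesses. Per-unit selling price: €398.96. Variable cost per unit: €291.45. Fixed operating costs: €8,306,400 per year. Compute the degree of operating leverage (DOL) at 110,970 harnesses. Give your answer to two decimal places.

At 110,970 units, contribution = 110,970 × €107.51 = €11,930,384.70.
Subtracting fixed costs: EBIT = €11,930,384.70 − €8,306,400 = €3,623,984.70.
Degree of operating leverage = €11,930,384.70 / €3,623,984.70 = 3.2921.

3.29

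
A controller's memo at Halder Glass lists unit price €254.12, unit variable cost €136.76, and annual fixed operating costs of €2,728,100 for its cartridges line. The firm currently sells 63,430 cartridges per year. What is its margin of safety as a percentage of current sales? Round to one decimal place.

Each unit contributes €254.12 − €136.76 = €117.36. Break-even units = €2,728,100 ÷ €117.36 = 23,245.57; break-even revenue = 23,245.57 × €254.12 = €5,907,164.04.
Current sales = 63,430 × €254.12 = €16,118,831.60.
Margin of safety = (€16,118,831.60 − €5,907,164.04) ÷ €16,118,831.60 = 63.4%.

63.4%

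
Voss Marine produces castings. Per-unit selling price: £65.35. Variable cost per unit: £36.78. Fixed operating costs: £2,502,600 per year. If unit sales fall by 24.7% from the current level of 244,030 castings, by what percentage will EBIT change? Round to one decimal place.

At 244,030 units, contribution = 244,030 × £28.57 = £6,971,937.10.
EBIT = £6,971,937.10 − £2,502,600 = £4,469,337.10.
DOL = contribution ÷ EBIT = £6,971,937.10 ÷ £4,469,337.10 = 1.5599.
So EBIT moves 1.5599 × (-24.7%) = -38.5%.

-38.5%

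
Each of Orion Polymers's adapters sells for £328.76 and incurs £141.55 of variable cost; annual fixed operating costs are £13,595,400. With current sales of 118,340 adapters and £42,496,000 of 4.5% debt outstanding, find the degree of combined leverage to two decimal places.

At 118,340 units, contribution = 118,340 × £187.21 = £22,154,431.40.
Subtracting fixed costs: EBIT = £22,154,431.40 − £13,595,400 = £8,559,031.40. Interest = £1,912,320.00.
DOL = £22,154,431.40 ÷ £8,559,031.40 = 2.5884; DFL = £8,559,031.40 ÷ £6,646,711.40 = 1.2877.
DCL = DOL × DFL = 2.5884 × 1.2877 = 3.3331.

3.33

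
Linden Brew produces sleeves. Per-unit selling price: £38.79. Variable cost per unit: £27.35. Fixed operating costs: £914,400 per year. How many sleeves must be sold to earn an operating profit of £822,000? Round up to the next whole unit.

151,784 sleeves

Each unit contributes £38.79 − £27.35 = £11.44.
Required volume = (fixed costs + target profit) ÷ CM = (£914,400 + £822,000) ÷ £11.44 = 151,783.22, so 151,784 sleeves.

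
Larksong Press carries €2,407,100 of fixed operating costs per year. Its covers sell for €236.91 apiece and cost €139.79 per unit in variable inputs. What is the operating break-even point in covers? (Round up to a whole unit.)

Unit CM = price − variable cost = €236.91 − €139.79 = €97.12.
Break-even volume = fixed costs ÷ CM per unit = €2,407,100 ÷ €97.12 = 24,784.80, so 24,785 covers.

24,785 covers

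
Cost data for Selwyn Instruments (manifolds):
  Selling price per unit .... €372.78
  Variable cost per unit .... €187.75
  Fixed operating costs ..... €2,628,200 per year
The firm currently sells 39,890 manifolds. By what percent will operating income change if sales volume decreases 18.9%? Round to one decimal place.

At 39,890 units, contribution = 39,890 × €185.03 = €7,380,846.70.
EBIT = €7,380,846.70 − €2,628,200 = €4,752,646.70.
Degree of operating leverage = €7,380,846.70 / €4,752,646.70 = 1.5530.
Operating income changes by 1.5530 × -18.9% = -29.4%.

-29.4%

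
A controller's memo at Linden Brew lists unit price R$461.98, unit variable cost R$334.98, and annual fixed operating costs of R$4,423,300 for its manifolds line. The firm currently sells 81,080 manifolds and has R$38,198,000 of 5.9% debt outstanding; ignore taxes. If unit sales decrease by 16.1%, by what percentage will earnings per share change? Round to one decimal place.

At 81,080 units, contribution = 81,080 × R$127.00 = R$10,297,160.00.
Subtracting fixed costs: EBIT = R$10,297,160.00 − R$4,423,300 = R$5,873,860.00.
Interest = R$2,253,682.00, so EBIT − I = R$3,620,178.00.
DCL = total CM / (EBIT − I) = R$10,297,160.00 / R$3,620,178.00 = 2.8444.
EPS therefore changes by 2.8444 × (-16.1%) = -45.8%.

-45.8%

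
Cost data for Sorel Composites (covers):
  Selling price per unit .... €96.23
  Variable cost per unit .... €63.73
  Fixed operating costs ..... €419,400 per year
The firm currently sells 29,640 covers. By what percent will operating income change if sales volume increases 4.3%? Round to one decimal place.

At 29,640 units, contribution = 29,640 × €32.50 = €963,300.00.
EBIT = €963,300.00 − €419,400 = €543,900.00.
DOL = contribution ÷ EBIT = €963,300.00 ÷ €543,900.00 = 1.7711.
%ΔEBIT = DOL × %ΔSales = 1.7711 × +4.3% = +7.6%.

+7.6%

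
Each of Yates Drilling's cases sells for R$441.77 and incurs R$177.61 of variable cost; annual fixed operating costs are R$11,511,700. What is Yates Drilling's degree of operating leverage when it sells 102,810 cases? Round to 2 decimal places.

1.74

At 102,810 units, contribution = 102,810 × R$264.16 = R$27,158,289.60.
Operating income = contribution − fixed costs = R$27,158,289.60 − R$11,511,700 = R$15,646,589.60.
DOL = contribution ÷ EBIT = R$27,158,289.60 ÷ R$15,646,589.60 = 1.7357.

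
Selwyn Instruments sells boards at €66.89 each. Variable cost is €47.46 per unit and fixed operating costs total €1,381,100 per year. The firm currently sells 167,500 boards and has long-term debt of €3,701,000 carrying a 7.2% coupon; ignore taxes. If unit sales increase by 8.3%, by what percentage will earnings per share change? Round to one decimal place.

Contribution at this volume is 167,500 × €19.43 = €3,254,525.00.
EBIT = €3,254,525.00 − €1,381,100 = €1,873,425.00.
Interest = €266,472.00, so EBIT − I = €1,606,953.00.
DCL = total CM / (EBIT − I) = €3,254,525.00 / €1,606,953.00 = 2.0253.
EPS therefore changes by 2.0253 × (+8.3%) = +16.8%.

+16.8%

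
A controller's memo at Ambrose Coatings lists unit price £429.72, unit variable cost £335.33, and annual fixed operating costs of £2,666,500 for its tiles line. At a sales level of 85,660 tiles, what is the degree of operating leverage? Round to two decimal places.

1.49

Contribution at this volume is 85,660 × £94.39 = £8,085,447.40.
Operating income = contribution − fixed costs = £8,085,447.40 − £2,666,500 = £5,418,947.40.
DOL = contribution ÷ EBIT = £8,085,447.40 ÷ £5,418,947.40 = 1.4921.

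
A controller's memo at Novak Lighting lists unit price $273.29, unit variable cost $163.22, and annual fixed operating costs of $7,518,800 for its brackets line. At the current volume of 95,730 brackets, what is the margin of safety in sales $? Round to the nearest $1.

Unit CM = price − variable cost = $273.29 − $163.22 = $110.07. Break-even units = $7,518,800 ÷ $110.07 = 68,309.26; break-even revenue = 68,309.26 × $273.29 = $18,668,237.05.
Actual sales revenue = 95,730 × $273.29 = $26,162,051.70.
Margin of safety = $26,162,051.70 − $18,668,237.05 = $7,493,815.

$7,493,815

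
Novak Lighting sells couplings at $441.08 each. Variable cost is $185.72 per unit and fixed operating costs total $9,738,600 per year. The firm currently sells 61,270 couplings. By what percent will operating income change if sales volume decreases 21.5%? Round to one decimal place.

-56.9%

Total contribution margin = 61,270 × $255.36 = $15,645,907.20.
EBIT = $15,645,907.20 − $9,738,600 = $5,907,307.20.
Degree of operating leverage = $15,645,907.20 / $5,907,307.20 = 2.6486.
Operating income changes by 2.6486 × -21.5% = -56.9%.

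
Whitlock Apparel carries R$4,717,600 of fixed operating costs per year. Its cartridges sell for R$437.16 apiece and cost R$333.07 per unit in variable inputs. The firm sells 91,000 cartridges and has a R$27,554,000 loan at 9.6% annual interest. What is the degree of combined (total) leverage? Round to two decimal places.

4.49

Total contribution margin = 91,000 × R$104.09 = R$9,472,190.00.
Operating income = contribution − fixed costs = R$9,472,190.00 − R$4,717,600 = R$4,754,590.00. Interest = R$2,645,184.00, so EBIT − I = R$2,109,406.00.
DCL = contribution ÷ (EBIT − I) = R$9,472,190.00 ÷ R$2,109,406.00 = 4.4905.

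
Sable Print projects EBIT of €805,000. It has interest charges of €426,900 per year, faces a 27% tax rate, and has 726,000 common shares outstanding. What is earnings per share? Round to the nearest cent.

€0.38

Interest = €426,900.00, so EBT = €805,000 − €426,900.00 = €378,100.00.
Net income = €378,100.00 × (1 − 0.27) = €276,013.00.
EPS = €276,013.00 ÷ 726,000 = €0.38.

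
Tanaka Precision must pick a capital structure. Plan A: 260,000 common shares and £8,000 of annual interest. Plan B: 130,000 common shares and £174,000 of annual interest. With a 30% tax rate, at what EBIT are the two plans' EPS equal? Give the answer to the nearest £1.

£340,000

At indifference, (EBIT − 8,000)(1 − t)/260,000 = (EBIT − 174,000)(1 − t)/130,000.
Cancelling (1 − t) and cross-multiplying: 130,000·(EBIT − 8,000) = 260,000·(EBIT − 174,000).
EBIT × (260,000 − 130,000) = 174,000 × 260,000 − 8,000 × 130,000 = 44,200,000,000, so EBIT = 44,200,000,000 ÷ 130,000 = 340,000.00.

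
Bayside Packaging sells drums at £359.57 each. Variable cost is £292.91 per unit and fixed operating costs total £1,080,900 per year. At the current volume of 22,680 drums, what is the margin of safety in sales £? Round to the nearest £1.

£2,324,576

Contribution margin per unit = £359.57 − £292.91 = £66.66. Break-even units = £1,080,900 ÷ £66.66 = 16,215.12; break-even revenue = 16,215.12 × £359.57 = £5,830,471.24.
Current sales = 22,680 × £359.57 = £8,155,047.60.
Margin of safety = £8,155,047.60 − £5,830,471.24 = £2,324,576.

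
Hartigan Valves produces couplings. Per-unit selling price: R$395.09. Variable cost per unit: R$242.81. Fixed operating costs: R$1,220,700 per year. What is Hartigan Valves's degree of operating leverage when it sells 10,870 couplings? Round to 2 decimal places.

3.81

At 10,870 units, contribution = 10,870 × R$152.28 = R$1,655,283.60.
EBIT = R$1,655,283.60 − R$1,220,700 = R$434,583.60.
So DOL = total CM / EBIT = R$1,655,283.60 / R$434,583.60 = 3.8089.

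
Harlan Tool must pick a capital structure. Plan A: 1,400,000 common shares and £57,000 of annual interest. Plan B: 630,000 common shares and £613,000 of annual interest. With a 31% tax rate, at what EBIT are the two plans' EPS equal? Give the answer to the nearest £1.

Set EPS_A = EPS_B: (EBIT − £57,000)(1 − 0.31) ÷ 1,400,000 = (EBIT − £613,000)(1 − 0.31) ÷ 630,000.
Cancelling (1 − t) and cross-multiplying: 630,000·(EBIT − 57,000) = 1,400,000·(EBIT − 613,000).
Solving, EBIT = (613,000·1,400,000 − 57,000·630,000) / (1,400,000 − 630,000) = 822,290,000,000 / 770,000 = 1,067,909.09.

£1,067,909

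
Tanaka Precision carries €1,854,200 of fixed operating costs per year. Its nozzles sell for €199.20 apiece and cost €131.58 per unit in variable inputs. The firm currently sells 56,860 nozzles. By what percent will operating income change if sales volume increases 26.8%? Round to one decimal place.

+51.8%

Total contribution margin = 56,860 × €67.62 = €3,844,873.20.
Subtracting fixed costs: EBIT = €3,844,873.20 − €1,854,200 = €1,990,673.20.
So DOL = total CM / EBIT = €3,844,873.20 / €1,990,673.20 = 1.9314.
So EBIT moves 1.9314 × (+26.8%) = +51.8%.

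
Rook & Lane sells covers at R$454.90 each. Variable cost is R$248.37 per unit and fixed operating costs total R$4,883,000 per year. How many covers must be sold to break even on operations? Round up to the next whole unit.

Unit CM = price − variable cost = R$454.90 − R$248.37 = R$206.53.
Units to break even: R$4,883,000 ÷ R$206.53 = 23,643.05, rounded up to 23,644.

23,644 covers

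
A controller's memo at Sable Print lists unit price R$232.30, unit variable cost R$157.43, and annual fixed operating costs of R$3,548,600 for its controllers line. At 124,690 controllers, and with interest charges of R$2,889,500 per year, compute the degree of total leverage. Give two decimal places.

At 124,690 units, contribution = 124,690 × R$74.87 = R$9,335,540.30.
Operating income = contribution − fixed costs = R$9,335,540.30 − R$3,548,600 = R$5,786,940.30. Interest = R$2,889,500.00.
DOL = R$9,335,540.30 ÷ R$5,786,940.30 = 1.6132; DFL = R$5,786,940.30 ÷ R$2,897,440.30 = 1.9973.
DCL = DOL × DFL = 1.6132 × 1.9973 = 3.2220.

3.22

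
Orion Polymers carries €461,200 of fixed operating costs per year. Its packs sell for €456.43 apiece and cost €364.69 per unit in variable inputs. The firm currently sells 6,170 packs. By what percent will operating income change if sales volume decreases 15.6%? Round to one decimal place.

-84.2%

Total contribution margin = 6,170 × €91.74 = €566,035.80.
Subtracting fixed costs: EBIT = €566,035.80 − €461,200 = €104,835.80.
Degree of operating leverage = €566,035.80 / €104,835.80 = 5.3993.
So EBIT moves 5.3993 × (-15.6%) = -84.2%.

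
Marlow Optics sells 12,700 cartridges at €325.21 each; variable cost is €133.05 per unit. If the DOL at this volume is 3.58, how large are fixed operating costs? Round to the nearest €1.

Total contribution margin = 12,700 × €192.16 = €2,440,432.00.
Since DOL = CM ÷ EBIT, EBIT = €2,440,432.00 ÷ 3.58 = €681,684.92.
And FC = contribution − EBIT = €2,440,432.00 − €681,684.92 = €1,758,747.

€1,758,747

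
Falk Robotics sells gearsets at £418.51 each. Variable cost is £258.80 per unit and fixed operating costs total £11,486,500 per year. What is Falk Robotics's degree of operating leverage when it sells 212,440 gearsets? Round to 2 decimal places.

At 212,440 units, contribution = 212,440 × £159.71 = £33,928,792.40.
Subtracting fixed costs: EBIT = £33,928,792.40 − £11,486,500 = £22,442,292.40.
DOL = contribution ÷ EBIT = £33,928,792.40 ÷ £22,442,292.40 = 1.5118.

1.51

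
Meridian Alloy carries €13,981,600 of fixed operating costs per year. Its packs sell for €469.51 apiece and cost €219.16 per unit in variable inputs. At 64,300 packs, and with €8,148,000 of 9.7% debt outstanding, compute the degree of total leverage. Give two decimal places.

At 64,300 units, contribution = 64,300 × €250.35 = €16,097,505.00.
Operating income = contribution − fixed costs = €16,097,505.00 − €13,981,600 = €2,115,905.00. Interest = €790,356.00, so EBIT − I = €1,325,549.00.
DCL = contribution ÷ (EBIT − I) = €16,097,505.00 ÷ €1,325,549.00 = 12.1440.

12.14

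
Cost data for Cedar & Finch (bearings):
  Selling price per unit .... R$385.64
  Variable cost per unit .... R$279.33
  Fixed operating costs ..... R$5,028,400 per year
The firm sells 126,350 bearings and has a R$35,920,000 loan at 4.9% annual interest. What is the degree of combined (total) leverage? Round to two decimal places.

2.02

Total contribution margin = 126,350 × R$106.31 = R$13,432,268.50.
Operating income = contribution − fixed costs = R$13,432,268.50 − R$5,028,400 = R$8,403,868.50. Interest = R$1,760,080.00, so EBIT − I = R$6,643,788.50.
DCL = contribution ÷ (EBIT − I) = R$13,432,268.50 ÷ R$6,643,788.50 = 2.0218.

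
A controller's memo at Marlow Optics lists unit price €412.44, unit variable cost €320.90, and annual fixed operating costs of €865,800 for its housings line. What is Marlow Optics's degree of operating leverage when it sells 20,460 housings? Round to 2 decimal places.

Contribution at this volume is 20,460 × €91.54 = €1,872,908.40.
Operating income = contribution − fixed costs = €1,872,908.40 − €865,800 = €1,007,108.40.
Degree of operating leverage = €1,872,908.40 / €1,007,108.40 = 1.8597.

1.86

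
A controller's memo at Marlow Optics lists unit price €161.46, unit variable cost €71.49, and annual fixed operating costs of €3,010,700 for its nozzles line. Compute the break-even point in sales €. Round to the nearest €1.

€5,402,997

Contribution margin per unit = €161.46 − €71.49 = €89.97, a CM ratio of €89.97 ÷ €161.46 = 0.5572.
Break-even revenue = fixed costs × price ÷ CM = €3,010,700 × €161.46 ÷ €89.97 = €5,402,997.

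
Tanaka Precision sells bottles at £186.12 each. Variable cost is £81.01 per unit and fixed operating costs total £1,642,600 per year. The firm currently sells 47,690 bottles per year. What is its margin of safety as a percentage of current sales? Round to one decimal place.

Unit CM = price − variable cost = £186.12 − £81.01 = £105.11. Break-even units = £1,642,600 ÷ £105.11 = 15,627.44; break-even revenue = 15,627.44 × £186.12 = £2,908,578.75.
Current sales = 47,690 × £186.12 = £8,876,062.80.
Margin of safety = (£8,876,062.80 − £2,908,578.75) ÷ £8,876,062.80 = 67.2%.

67.2%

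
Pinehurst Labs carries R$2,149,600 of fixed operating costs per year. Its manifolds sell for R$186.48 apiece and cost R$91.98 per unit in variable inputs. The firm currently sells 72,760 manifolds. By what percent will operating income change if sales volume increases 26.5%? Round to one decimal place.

Total contribution margin = 72,760 × R$94.50 = R$6,875,820.00.
EBIT = R$6,875,820.00 − R$2,149,600 = R$4,726,220.00.
So DOL = total CM / EBIT = R$6,875,820.00 / R$4,726,220.00 = 1.4548.
Operating income changes by 1.4548 × +26.5% = +38.6%.

+38.6%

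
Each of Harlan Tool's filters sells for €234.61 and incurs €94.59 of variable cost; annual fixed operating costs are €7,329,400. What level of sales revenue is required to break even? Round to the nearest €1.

€12,280,749

CM per unit = €234.61 − €94.59 = €140.02; CM ratio = €140.02 / €234.61 = 0.5968.
Break-even sales = FC ÷ CM ratio = €7,329,400 × €234.61 / €140.02 = €12,280,749.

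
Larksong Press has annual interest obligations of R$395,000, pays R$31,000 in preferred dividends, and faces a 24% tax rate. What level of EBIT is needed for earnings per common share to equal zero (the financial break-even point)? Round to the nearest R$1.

Preferred dividends are paid after tax, so their pre-tax equivalent is R$31,000 ÷ (1 − 0.24) = R$40,789.47.
EPS = 0 when EBIT covers interest plus the pre-tax preferred burden: R$395,000 + R$40,789.47 = R$435,789.47.

R$435,789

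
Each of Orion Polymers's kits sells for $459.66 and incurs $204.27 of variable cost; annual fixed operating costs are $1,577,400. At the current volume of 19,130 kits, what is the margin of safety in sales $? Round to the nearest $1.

$5,954,235

Each unit contributes $459.66 − $204.27 = $255.39. Break-even units = $1,577,400 ÷ $255.39 = 6,176.44; break-even revenue = 6,176.44 × $459.66 = $2,839,060.59.
Current sales = 19,130 × $459.66 = $8,793,295.80.
Margin of safety = $8,793,295.80 − $2,839,060.59 = $5,954,235.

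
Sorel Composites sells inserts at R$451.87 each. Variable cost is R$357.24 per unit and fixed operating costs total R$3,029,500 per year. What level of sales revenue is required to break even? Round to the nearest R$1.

R$14,466,239

CM per unit = R$451.87 − R$357.24 = R$94.63; CM ratio = R$94.63 / R$451.87 = 0.2094.
Break-even sales = FC ÷ CM ratio = R$3,029,500 × R$451.87 / R$94.63 = R$14,466,239.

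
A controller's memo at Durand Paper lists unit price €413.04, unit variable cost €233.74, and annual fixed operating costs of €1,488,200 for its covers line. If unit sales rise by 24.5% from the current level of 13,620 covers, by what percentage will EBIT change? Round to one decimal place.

+62.7%

At 13,620 units, contribution = 13,620 × €179.30 = €2,442,066.00.
Subtracting fixed costs: EBIT = €2,442,066.00 − €1,488,200 = €953,866.00.
So DOL = total CM / EBIT = €2,442,066.00 / €953,866.00 = 2.5602.
%ΔEBIT = DOL × %ΔSales = 2.5602 × +24.5% = +62.7%.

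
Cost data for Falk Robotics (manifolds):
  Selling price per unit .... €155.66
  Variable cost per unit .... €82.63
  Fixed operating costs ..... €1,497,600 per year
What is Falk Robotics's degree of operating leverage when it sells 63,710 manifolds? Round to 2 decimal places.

1.47

Contribution at this volume is 63,710 × €73.03 = €4,652,741.30.
EBIT = €4,652,741.30 − €1,497,600 = €3,155,141.30.
So DOL = total CM / EBIT = €4,652,741.30 / €3,155,141.30 = 1.4747.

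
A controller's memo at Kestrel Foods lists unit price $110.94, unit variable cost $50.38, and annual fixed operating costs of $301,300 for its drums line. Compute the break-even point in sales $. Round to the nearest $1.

Contribution margin per unit = $110.94 − $50.38 = $60.56, a CM ratio of $60.56 ÷ $110.94 = 0.5459.
Break-even sales = FC ÷ CM ratio = $301,300 × $110.94 / $60.56 = $551,952.

$551,952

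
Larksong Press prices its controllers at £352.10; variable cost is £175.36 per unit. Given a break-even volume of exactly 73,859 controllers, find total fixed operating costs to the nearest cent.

£13,053,839.66

Contribution margin per unit = £352.10 − £175.36 = £176.74.
Since BE = FC / CM, FC = 73,859 × £176.74 = £13,053,839.66.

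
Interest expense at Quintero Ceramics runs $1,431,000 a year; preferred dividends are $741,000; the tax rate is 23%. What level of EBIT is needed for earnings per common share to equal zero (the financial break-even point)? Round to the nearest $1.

$2,393,338

Grossing the preferred dividend up to pre-tax terms: $741,000 / (1 − 0.23) = $962,337.66.
Financial break-even EBIT = interest + D_p ÷ (1 − t) = $1,431,000 + $962,337.66 = $2,393,337.66.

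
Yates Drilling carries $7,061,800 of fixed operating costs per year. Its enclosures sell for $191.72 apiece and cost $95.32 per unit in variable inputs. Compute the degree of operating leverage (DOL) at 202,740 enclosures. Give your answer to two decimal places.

Contribution at this volume is 202,740 × $96.40 = $19,544,136.00.
EBIT = $19,544,136.00 − $7,061,800 = $12,482,336.00.
So DOL = total CM / EBIT = $19,544,136.00 / $12,482,336.00 = 1.5657.

1.57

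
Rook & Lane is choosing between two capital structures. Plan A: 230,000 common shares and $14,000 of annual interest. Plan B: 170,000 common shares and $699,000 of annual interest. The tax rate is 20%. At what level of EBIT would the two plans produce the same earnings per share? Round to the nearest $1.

Set EPS_A = EPS_B: (EBIT − $14,000)(1 − 0.20) ÷ 230,000 = (EBIT − $699,000)(1 − 0.20) ÷ 170,000.
The (1 − t) factor cancels: (EBIT − 14,000) × 170,000 = (EBIT − 699,000) × 230,000.
Solving, EBIT = (699,000·230,000 − 14,000·170,000) / (230,000 − 170,000) = 158,390,000,000 / 60,000 = 2,639,833.33.

$2,639,833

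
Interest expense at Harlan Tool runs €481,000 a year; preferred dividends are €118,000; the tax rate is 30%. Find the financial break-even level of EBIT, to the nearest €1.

€649,571

Grossing the preferred dividend up to pre-tax terms: €118,000 / (1 − 0.30) = €168,571.43.
EPS = 0 when EBIT covers interest plus the pre-tax preferred burden: €481,000 + €168,571.43 = €649,571.43.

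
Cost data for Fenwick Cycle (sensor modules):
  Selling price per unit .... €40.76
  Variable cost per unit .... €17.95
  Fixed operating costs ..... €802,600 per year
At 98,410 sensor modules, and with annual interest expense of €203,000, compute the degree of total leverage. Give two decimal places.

Contribution at this volume is 98,410 × €22.81 = €2,244,732.10.
EBIT = €2,244,732.10 − €802,600 = €1,442,132.10. Interest = €203,000.00.
DOL = €2,244,732.10 ÷ €1,442,132.10 = 1.5565; DFL = €1,442,132.10 ÷ €1,239,132.10 = 1.1638.
DCL = DOL × DFL = 1.5565 × 1.1638 = 1.8115.

1.81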